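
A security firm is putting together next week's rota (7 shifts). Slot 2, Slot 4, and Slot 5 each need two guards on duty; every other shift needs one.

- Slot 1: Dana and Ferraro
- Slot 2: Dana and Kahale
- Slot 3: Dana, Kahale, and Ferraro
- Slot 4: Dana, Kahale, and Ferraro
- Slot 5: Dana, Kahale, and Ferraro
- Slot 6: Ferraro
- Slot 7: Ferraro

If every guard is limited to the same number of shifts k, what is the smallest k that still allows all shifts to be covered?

4

With 3 guards and 10 worker-slots to fill, someone must work at least ⌈10/3⌉ = 4 shifts, so k ≥ 4.
k = 4 works: Slot 1→Dana, Slot 2→Dana+Kahale, Slot 3→Dana, Slot 4→Dana+Kahale, Slot 5→Kahale+Ferraro, Slot 6→Ferraro, Slot 7→Ferraro.
Loads: Dana 4, Kahale 3, Ferraro 3 — all ≤ 4.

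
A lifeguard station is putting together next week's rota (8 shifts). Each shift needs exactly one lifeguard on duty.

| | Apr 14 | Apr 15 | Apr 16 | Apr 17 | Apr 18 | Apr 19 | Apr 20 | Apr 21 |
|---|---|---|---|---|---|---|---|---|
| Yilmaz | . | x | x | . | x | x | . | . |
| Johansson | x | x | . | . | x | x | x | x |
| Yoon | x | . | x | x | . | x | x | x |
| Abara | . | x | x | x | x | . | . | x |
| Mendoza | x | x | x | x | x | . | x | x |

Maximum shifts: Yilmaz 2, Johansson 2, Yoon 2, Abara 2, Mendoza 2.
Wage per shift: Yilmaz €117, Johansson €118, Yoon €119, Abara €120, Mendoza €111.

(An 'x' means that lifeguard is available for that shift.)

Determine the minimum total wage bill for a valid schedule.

Picking the cheapest available lifeguard for each shift independently would cost €894, but that ignores the shift limits.
An optimal schedule: Apr 14→Mendoza, Apr 15→Yilmaz, Apr 16→Yoon, Apr 17→Mendoza, Apr 18→Johansson, Apr 19→Yilmaz, Apr 20→Johansson, Apr 21→Yoon.
Total: 111 + 117 + 119 + 111 + 118 + 117 + 118 + 119 = €930.

€930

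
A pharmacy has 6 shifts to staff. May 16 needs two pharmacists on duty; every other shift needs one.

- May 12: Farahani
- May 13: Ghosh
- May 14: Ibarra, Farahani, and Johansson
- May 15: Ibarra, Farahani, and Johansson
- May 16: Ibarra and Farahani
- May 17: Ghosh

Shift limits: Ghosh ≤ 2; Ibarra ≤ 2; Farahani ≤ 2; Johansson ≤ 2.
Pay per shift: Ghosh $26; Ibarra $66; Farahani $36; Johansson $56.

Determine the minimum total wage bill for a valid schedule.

$302

May 12 can only be covered by Farahani, so that assignment is forced.
May 13 can only be covered by Ghosh, so that assignment is forced.
May 16 can only be covered by Ibarra and Farahani, so that assignment is forced.
Picking the cheapest available pharmacist for each shift independently would cost $262, but that ignores the shift limits.
An optimal schedule: May 12→Farahani, May 13→Ghosh, May 14→Johansson, May 15→Johansson, May 16→Farahani+Ibarra, May 17→Ghosh.
Total: 36 + 26 + 56 + 56 + 36 + 66 + 26 = $302.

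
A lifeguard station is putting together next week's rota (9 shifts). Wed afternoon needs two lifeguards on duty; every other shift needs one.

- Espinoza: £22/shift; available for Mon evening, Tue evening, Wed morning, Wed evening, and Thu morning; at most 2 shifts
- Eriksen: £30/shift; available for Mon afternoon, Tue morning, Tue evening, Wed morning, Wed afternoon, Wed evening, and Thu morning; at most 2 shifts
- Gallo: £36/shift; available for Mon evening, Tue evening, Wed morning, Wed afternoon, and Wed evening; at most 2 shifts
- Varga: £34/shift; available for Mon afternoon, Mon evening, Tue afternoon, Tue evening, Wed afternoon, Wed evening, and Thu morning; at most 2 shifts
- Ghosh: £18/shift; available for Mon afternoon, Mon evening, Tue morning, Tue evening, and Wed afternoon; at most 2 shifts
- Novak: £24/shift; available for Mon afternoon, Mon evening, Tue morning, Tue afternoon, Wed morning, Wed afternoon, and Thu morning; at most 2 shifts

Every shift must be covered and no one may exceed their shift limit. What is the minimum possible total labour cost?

£256

Picking the cheapest available lifeguard for each shift independently would cost £204, but that ignores the shift limits.
An optimal schedule: Mon afternoon→Ghosh, Mon evening→Varga, Tue morning→Ghosh, Tue afternoon→Novak, Tue evening→Eriksen, Wed morning→Espinoza, Wed afternoon→Eriksen+Varga, Wed evening→Espinoza, Thu morning→Novak.
Total: 18 + 34 + 18 + 24 + 30 + 22 + 30 + 34 + 22 + 24 = £256.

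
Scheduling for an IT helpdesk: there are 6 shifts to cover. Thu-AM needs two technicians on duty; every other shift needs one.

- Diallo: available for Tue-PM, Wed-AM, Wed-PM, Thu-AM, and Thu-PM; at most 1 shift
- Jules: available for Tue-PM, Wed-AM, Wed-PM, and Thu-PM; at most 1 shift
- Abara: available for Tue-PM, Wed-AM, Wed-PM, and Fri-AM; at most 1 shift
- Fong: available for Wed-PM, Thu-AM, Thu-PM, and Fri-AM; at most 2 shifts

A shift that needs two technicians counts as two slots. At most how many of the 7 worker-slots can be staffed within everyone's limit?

5

Total capacity across all technicians is 1+1+1+2 = 5, and 7 slots are needed, so at most 5 can be filled.
An assignment achieving 5: Tue-PM→Jules, Thu-AM→Diallo+Fong, Thu-PM→Fong, Fri-AM→Abara.
Loads: Diallo 1/1, Jules 1/1, Abara 1/1, Fong 2/2.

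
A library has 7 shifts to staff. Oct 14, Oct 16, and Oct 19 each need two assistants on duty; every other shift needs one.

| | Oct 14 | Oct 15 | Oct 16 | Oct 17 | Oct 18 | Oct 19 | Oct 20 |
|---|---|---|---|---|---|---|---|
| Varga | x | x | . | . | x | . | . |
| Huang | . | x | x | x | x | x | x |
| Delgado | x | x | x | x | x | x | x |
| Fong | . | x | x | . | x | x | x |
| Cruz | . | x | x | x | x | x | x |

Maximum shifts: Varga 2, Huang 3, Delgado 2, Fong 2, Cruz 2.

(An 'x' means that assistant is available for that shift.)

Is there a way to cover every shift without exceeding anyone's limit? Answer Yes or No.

Oct 14 can only be covered by Varga and Delgado, so that assignment is forced.
One valid schedule: Oct 14→Varga+Delgado, Oct 15→Varga, Oct 16→Delgado+Fong, Oct 17→Huang, Oct 18→Huang, Oct 19→Fong+Cruz, Oct 20→Huang.
Loads: Varga 2/2, Huang 3/3, Delgado 2/2, Fong 2/2, Cruz 1/2 — all within limits.

Yes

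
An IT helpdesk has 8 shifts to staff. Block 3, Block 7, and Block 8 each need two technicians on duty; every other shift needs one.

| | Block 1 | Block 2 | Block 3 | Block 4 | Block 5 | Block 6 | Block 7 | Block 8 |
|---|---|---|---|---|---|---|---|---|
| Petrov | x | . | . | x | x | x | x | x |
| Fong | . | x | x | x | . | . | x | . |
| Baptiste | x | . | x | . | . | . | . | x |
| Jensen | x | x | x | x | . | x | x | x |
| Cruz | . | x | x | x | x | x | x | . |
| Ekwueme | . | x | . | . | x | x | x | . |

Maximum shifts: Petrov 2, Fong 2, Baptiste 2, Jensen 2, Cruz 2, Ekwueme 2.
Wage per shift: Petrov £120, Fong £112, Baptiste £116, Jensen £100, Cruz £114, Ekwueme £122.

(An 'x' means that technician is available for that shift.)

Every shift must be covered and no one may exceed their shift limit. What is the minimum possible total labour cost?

£1246

Picking the cheapest available technician for each shift independently would cost £1154, but that ignores the shift limits.
An optimal schedule: Block 1→Petrov, Block 2→Fong, Block 3→Baptiste+Cruz, Block 4→Fong, Block 5→Petrov, Block 6→Jensen, Block 7→Cruz+Ekwueme, Block 8→Baptiste+Jensen.
Total: 120 + 112 + 116 + 114 + 112 + 120 + 100 + 114 + 122 + 116 + 100 = £1246.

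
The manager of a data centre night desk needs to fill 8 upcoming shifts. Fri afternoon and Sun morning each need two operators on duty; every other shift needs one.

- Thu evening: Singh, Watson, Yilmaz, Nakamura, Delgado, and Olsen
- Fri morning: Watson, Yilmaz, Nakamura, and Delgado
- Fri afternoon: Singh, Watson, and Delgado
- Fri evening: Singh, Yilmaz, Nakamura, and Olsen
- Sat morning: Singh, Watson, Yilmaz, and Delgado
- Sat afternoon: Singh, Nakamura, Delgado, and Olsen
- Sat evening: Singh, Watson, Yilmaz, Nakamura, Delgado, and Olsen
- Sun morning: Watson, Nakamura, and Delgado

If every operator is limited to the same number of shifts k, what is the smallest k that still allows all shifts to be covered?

With 6 operators and 10 worker-slots to fill, someone must work at least ⌈10/6⌉ = 2 shifts, so k ≥ 2.
k = 2 works: Thu evening→Delgado, Fri morning→Yilmaz, Fri afternoon→Singh+Watson, Fri evening→Singh, Sat morning→Yilmaz, Sat afternoon→Nakamura, Sat evening→Delgado, Sun morning→Watson+Nakamura.
Loads: Singh 2, Watson 2, Yilmaz 2, Nakamura 2, Delgado 2, Olsen 0 — all ≤ 2.

2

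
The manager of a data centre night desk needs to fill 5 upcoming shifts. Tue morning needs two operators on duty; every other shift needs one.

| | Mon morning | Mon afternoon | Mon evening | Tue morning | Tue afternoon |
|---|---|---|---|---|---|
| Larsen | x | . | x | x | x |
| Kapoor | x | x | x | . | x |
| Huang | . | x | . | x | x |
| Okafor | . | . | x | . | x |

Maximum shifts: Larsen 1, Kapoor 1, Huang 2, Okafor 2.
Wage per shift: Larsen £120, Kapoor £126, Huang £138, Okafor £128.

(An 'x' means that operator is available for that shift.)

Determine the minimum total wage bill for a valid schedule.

Tue morning can only be covered by Larsen and Huang, so that assignment is forced.
Picking the cheapest available operator for each shift independently would cost £744, but that ignores the shift limits.
An optimal schedule: Mon morning→Kapoor, Mon afternoon→Huang, Mon evening→Okafor, Tue morning→Larsen+Huang, Tue afternoon→Okafor.
Total: 126 + 138 + 128 + 120 + 138 + 128 = £778.

£778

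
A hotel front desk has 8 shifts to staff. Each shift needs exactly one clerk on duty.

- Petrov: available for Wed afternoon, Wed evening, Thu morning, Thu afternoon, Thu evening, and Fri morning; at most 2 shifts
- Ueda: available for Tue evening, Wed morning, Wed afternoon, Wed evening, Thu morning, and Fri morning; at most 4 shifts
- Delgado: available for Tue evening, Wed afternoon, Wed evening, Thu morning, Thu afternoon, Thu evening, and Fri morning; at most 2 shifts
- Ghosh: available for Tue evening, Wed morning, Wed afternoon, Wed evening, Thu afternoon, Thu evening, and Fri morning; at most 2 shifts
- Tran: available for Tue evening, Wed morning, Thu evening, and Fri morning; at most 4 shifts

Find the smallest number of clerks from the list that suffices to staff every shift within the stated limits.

3

8 slots to fill and no one can take more than 4, so at least ⌈8/4⌉ = 2 clerks are needed.
No set of 2 clerks can cover every shift (each such set leaves at least one shift with no one available or exceeds a cap).
Petrov, Ueda, and Delgado alone can cover everything: Tue evening→Ueda, Wed morning→Ueda, Wed afternoon→Ueda, Wed evening→Ueda, Thu morning→Delgado, Thu afternoon→Petrov, Thu evening→Petrov, Fri morning→Delgado.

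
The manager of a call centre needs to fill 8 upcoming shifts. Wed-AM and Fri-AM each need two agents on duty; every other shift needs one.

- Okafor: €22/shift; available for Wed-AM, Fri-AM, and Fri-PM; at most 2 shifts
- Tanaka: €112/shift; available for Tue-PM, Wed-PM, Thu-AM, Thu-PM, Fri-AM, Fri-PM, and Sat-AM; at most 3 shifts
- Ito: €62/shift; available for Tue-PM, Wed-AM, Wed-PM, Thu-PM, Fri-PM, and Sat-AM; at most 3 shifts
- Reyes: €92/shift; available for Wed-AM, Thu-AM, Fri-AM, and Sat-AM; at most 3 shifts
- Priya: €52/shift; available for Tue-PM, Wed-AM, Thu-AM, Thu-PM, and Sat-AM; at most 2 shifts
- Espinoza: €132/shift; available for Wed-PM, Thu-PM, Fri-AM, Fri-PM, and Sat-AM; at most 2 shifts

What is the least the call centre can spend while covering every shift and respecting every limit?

€610

Picking the cheapest available agent for each shift independently would cost €480, but that ignores the shift limits.
An optimal schedule: Tue-PM→Priya, Wed-AM→Ito+Reyes, Wed-PM→Ito, Thu-AM→Priya, Thu-PM→Ito, Fri-AM→Okafor+Reyes, Fri-PM→Okafor, Sat-AM→Reyes.
Total: 52 + 62 + 92 + 62 + 52 + 62 + 22 + 92 + 22 + 92 = €610.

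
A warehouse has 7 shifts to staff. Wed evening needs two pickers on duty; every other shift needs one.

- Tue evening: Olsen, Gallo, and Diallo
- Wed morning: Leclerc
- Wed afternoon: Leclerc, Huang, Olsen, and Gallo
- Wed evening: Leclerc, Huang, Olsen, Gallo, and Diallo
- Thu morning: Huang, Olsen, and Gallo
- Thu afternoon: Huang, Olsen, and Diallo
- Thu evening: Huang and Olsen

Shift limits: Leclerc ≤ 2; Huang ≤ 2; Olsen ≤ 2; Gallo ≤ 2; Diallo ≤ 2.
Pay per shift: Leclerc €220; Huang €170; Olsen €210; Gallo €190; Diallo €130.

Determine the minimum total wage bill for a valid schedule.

Wed morning can only be covered by Leclerc, so that assignment is forced.
Picking the cheapest available picker for each shift independently would cost €1290, but that ignores the shift limits.
An optimal schedule: Tue evening→Diallo, Wed morning→Leclerc, Wed afternoon→Gallo, Wed evening→Gallo+Olsen, Thu morning→Huang, Thu afternoon→Diallo, Thu evening→Huang.
Total: 130 + 220 + 190 + 190 + 210 + 170 + 130 + 170 = €1410.

€1410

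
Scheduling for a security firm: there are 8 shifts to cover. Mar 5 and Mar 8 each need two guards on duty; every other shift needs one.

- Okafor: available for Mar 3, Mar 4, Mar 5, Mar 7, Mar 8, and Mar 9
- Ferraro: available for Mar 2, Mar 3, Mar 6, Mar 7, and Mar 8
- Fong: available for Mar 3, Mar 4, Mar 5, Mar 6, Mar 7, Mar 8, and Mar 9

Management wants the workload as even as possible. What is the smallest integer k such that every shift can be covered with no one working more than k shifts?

4

With 3 guards and 10 worker-slots to fill, someone must work at least ⌈10/3⌉ = 4 shifts, so k ≥ 4.
k = 4 works: Mar 2→Ferraro, Mar 3→Okafor, Mar 4→Okafor, Mar 5→Okafor+Fong, Mar 6→Ferraro, Mar 7→Ferraro, Mar 8→Ferraro+Fong, Mar 9→Okafor.
Loads: Okafor 4, Ferraro 4, Fong 2 — all ≤ 4.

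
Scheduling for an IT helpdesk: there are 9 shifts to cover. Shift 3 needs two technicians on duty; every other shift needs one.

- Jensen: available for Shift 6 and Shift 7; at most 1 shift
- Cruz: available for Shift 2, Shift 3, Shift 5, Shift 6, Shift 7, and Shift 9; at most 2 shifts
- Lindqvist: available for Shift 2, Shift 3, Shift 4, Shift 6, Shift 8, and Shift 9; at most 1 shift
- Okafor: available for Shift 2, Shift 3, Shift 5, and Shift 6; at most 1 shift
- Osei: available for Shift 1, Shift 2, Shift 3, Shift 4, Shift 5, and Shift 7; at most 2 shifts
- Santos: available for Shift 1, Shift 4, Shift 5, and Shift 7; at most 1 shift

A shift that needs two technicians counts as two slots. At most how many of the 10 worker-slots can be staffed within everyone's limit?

8

Total capacity across all technicians is 1+2+1+1+2+1 = 8, and 10 slots are needed, so at most 8 can be filled.
An assignment achieving 8: Shift 1→Osei, Shift 2→Cruz, Shift 3→Okafor, Shift 4→Osei, Shift 5→Santos, Shift 6→Jensen, Shift 8→Lindqvist, Shift 9→Cruz.
Loads: Jensen 1/1, Cruz 2/2, Lindqvist 1/1, Okafor 1/1, Osei 2/2, Santos 1/1.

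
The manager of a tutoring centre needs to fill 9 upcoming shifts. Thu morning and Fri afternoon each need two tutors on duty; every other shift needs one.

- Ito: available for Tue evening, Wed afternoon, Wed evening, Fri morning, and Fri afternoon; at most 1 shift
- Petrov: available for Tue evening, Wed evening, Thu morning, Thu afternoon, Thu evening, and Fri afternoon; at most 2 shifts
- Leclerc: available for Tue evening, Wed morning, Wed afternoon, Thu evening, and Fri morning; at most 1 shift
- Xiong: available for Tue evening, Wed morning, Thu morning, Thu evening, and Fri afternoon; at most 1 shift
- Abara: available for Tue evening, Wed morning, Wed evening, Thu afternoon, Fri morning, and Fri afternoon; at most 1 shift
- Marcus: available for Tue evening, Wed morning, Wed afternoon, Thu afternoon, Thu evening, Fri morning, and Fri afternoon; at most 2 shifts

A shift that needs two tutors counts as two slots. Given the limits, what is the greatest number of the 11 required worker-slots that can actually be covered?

Total capacity across all tutors is 1+2+1+1+1+2 = 8, and 11 slots are needed, so at most 8 can be filled.
An assignment achieving 8: Wed morning→Leclerc, Wed afternoon→Ito, Wed evening→Petrov, Thu morning→Petrov+Xiong, Thu afternoon→Abara, Thu evening→Marcus, Fri morning→Marcus.
Loads: Ito 1/1, Petrov 2/2, Leclerc 1/1, Xiong 1/1, Abara 1/1, Marcus 2/2.

8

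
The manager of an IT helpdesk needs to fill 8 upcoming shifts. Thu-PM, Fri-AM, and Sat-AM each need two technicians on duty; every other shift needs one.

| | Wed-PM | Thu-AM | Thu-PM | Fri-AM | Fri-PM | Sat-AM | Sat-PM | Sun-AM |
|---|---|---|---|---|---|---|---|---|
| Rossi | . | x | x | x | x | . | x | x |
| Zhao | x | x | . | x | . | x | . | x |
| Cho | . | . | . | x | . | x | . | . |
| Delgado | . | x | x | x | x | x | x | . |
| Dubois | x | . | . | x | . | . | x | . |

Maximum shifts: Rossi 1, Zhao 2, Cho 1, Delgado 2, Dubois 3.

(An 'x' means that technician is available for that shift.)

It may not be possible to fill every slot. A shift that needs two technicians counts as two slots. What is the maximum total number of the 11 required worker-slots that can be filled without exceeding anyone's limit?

Total capacity across all technicians is 1+2+1+2+3 = 9, and 11 slots are needed, so at most 9 can be filled.
An assignment achieving 9: Wed-PM→Dubois, Thu-AM→Zhao, Thu-PM→Rossi+Delgado, Fri-AM→Dubois, Fri-PM→Delgado, Sat-AM→Cho, Sat-PM→Dubois, Sun-AM→Zhao.
Loads: Rossi 1/1, Zhao 2/2, Cho 1/1, Delgado 2/2, Dubois 3/3.

9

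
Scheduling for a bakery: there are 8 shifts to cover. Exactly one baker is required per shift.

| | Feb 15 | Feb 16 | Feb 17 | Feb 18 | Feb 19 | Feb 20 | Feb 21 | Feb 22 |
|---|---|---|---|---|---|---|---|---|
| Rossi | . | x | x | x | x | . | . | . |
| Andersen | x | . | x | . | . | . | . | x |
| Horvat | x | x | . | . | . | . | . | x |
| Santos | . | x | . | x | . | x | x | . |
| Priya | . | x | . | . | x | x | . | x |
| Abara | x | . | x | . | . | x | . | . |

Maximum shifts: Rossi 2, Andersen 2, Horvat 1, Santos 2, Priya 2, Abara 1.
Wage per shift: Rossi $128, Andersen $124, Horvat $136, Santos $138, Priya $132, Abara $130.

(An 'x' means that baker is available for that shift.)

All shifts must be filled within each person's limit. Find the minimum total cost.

$1036

Feb 21 can only be covered by Santos, so that assignment is forced.
Picking the cheapest available baker for each shift independently would cost $1024, but that ignores the shift limits.
An optimal schedule: Feb 15→Andersen, Feb 16→Priya, Feb 17→Andersen, Feb 18→Rossi, Feb 19→Rossi, Feb 20→Abara, Feb 21→Santos, Feb 22→Priya.
Total: 124 + 132 + 124 + 128 + 128 + 130 + 138 + 132 = $1036.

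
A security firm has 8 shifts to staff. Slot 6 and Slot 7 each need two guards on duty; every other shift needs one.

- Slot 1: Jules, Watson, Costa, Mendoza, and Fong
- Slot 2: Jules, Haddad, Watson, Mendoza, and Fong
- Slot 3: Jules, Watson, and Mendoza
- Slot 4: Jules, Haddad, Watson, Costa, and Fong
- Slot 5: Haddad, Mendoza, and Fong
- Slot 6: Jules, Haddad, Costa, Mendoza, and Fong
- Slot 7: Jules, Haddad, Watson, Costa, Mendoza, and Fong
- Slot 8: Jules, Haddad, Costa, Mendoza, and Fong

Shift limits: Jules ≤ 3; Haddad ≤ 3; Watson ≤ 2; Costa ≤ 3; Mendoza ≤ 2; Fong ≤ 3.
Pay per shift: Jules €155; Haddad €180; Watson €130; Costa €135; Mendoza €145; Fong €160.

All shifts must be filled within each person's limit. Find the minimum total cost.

Picking the cheapest available guard for each shift independently would cost €1345, but that ignores the shift limits.
An optimal schedule: Slot 1→Watson, Slot 2→Mendoza, Slot 3→Watson, Slot 4→Costa, Slot 5→Mendoza, Slot 6→Costa+Jules, Slot 7→Costa+Jules, Slot 8→Jules.
Total: 130 + 145 + 130 + 135 + 145 + 135 + 155 + 135 + 155 + 155 = €1420.

€1420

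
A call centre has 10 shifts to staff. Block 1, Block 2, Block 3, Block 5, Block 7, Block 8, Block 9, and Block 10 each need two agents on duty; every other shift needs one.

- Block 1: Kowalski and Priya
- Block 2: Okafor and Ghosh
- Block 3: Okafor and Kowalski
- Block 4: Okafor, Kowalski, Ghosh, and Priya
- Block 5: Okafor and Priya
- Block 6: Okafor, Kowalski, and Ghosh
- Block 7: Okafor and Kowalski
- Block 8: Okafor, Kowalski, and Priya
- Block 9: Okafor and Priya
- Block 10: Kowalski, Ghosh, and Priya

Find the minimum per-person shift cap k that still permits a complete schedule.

With 4 agents and 18 worker-slots to fill, someone must work at least ⌈18/4⌉ = 5 shifts, so k ≥ 5.
k = 5 works: Block 1→Kowalski+Priya, Block 2→Okafor+Ghosh, Block 3→Okafor+Kowalski, Block 4→Ghosh, Block 5→Okafor+Priya, Block 6→Kowalski, Block 7→Okafor+Kowalski, Block 8→Kowalski+Priya, Block 9→Okafor+Priya, Block 10→Ghosh+Priya.
Loads: Okafor 5, Kowalski 5, Ghosh 3, Priya 5 — all ≤ 5.

5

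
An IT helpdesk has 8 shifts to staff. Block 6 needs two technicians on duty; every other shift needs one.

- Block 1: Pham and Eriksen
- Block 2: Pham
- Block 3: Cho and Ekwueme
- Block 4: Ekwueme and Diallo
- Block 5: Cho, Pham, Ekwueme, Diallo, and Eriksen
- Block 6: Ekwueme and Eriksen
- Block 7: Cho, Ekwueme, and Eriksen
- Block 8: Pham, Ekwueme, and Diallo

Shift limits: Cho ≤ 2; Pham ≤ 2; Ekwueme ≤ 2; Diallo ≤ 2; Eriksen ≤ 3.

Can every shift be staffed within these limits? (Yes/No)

Block 2 can only be covered by Pham, so that assignment is forced.
Block 6 can only be covered by Ekwueme and Eriksen, so that assignment is forced.
One valid schedule: Block 1→Pham, Block 2→Pham, Block 3→Cho, Block 4→Ekwueme, Block 5→Diallo, Block 6→Ekwueme+Eriksen, Block 7→Cho, Block 8→Diallo.
Loads: Cho 2/2, Pham 2/2, Ekwueme 2/2, Diallo 2/2, Eriksen 1/3 — all within limits.

Yes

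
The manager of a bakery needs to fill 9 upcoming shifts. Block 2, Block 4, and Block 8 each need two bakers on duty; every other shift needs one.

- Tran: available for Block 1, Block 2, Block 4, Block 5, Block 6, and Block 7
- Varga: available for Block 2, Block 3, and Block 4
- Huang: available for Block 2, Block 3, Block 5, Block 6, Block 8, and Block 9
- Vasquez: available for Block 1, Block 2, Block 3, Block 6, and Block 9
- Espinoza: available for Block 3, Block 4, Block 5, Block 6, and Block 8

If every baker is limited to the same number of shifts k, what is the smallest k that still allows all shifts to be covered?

3

With 5 bakers and 12 worker-slots to fill, someone must work at least ⌈12/5⌉ = 3 shifts, so k ≥ 3.
k = 3 works: Block 1→Tran, Block 2→Varga+Vasquez, Block 3→Varga, Block 4→Tran+Varga, Block 5→Huang, Block 6→Vasquez, Block 7→Tran, Block 8→Huang+Espinoza, Block 9→Huang.
Loads: Tran 3, Varga 3, Huang 3, Vasquez 2, Espinoza 1 — all ≤ 3.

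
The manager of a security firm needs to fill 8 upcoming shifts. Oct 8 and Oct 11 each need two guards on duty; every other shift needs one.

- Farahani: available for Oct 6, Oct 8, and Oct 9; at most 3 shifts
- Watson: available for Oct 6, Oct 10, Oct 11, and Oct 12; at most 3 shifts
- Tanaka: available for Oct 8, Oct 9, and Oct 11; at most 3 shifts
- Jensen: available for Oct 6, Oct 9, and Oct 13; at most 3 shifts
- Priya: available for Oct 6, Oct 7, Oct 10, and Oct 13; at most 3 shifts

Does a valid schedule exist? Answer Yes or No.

Oct 7 can only be covered by Priya, so that assignment is forced.
Oct 8 can only be covered by Farahani and Tanaka, so that assignment is forced.
Oct 11 can only be covered by Watson and Tanaka, so that assignment is forced.
One valid schedule: Oct 6→Farahani, Oct 7→Priya, Oct 8→Farahani+Tanaka, Oct 9→Farahani, Oct 10→Watson, Oct 11→Watson+Tanaka, Oct 12→Watson, Oct 13→Jensen.
Loads: Farahani 3/3, Watson 3/3, Tanaka 2/3, Jensen 1/3, Priya 1/3 — all within limits.

Yes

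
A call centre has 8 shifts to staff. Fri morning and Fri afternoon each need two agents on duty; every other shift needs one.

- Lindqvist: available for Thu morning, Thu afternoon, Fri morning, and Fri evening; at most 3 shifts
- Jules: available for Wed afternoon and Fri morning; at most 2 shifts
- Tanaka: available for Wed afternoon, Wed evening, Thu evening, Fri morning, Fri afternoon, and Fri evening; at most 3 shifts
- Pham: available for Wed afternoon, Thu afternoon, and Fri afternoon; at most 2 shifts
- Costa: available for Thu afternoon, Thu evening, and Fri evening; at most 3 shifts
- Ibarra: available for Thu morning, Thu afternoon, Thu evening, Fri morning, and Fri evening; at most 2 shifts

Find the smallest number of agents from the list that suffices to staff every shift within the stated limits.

10 slots to fill and no one can take more than 3, so at least ⌈10/3⌉ = 4 agents are needed.
Lindqvist, Jules, Tanaka, and Pham alone can cover everything: Wed afternoon→Jules, Wed evening→Tanaka, Thu morning→Lindqvist, Thu afternoon→Pham, Thu evening→Tanaka, Fri morning→Lindqvist+Jules, Fri afternoon→Tanaka+Pham, Fri evening→Lindqvist.

4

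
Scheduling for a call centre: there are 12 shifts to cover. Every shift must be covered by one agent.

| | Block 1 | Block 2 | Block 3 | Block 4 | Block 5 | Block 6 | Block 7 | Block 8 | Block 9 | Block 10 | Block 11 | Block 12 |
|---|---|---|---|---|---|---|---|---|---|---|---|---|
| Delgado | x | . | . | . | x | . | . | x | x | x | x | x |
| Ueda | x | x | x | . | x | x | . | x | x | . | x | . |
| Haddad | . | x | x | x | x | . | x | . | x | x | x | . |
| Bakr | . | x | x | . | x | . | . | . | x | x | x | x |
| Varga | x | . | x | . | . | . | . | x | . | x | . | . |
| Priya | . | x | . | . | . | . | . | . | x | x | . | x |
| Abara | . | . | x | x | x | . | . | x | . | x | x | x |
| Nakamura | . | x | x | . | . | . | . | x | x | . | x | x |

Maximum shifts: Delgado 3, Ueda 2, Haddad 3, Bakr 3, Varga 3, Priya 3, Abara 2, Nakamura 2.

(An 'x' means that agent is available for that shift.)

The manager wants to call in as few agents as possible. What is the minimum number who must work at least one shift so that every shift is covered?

5

12 slots to fill and no one can take more than 3, so at least ⌈12/3⌉ = 4 agents are needed.
No set of 4 agents can cover every shift (each such set leaves at least one shift with no one available or exceeds a cap).
Delgado, Ueda, Haddad, Bakr, and Varga alone can cover everything: Block 1→Delgado, Block 2→Ueda, Block 3→Haddad, Block 4→Haddad, Block 5→Bakr, Block 6→Ueda, Block 7→Haddad, Block 8→Delgado, Block 9→Bakr, Block 10→Varga, Block 11→Bakr, Block 12→Delgado.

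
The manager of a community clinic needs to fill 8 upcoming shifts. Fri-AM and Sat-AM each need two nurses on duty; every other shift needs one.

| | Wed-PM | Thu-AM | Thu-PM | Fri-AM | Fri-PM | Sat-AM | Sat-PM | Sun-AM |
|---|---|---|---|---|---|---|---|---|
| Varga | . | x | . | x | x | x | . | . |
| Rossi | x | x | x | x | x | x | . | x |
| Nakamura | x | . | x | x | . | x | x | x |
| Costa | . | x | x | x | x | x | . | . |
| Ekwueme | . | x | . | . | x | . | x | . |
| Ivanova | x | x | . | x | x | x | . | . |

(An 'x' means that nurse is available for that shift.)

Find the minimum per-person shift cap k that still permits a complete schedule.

With 6 nurses and 10 worker-slots to fill, someone must work at least ⌈10/6⌉ = 2 shifts, so k ≥ 2.
k = 2 works: Wed-PM→Rossi, Thu-AM→Varga, Thu-PM→Nakamura, Fri-AM→Costa+Ivanova, Fri-PM→Varga, Sat-AM→Costa+Ivanova, Sat-PM→Nakamura, Sun-AM→Rossi.
Loads: Varga 2, Rossi 2, Nakamura 2, Costa 2, Ekwueme 0, Ivanova 2 — all ≤ 2.

2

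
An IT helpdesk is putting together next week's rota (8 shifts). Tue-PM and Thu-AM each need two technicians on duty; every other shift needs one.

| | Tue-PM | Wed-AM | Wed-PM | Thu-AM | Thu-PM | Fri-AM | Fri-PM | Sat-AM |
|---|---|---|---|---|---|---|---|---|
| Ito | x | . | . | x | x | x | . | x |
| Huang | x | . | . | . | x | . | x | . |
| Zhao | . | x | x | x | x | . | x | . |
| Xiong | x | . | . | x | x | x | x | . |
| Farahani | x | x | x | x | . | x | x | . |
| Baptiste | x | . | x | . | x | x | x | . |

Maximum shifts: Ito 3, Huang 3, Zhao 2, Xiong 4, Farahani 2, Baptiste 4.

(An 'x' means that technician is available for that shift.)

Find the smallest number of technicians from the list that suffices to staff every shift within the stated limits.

10 slots to fill and no one can take more than 4, so at least ⌈10/4⌉ = 3 technicians are needed.
No set of 3 technicians can cover every shift (each such set leaves at least one shift with no one available or exceeds a cap).
Ito, Huang, Zhao, and Xiong alone can cover everything: Tue-PM→Huang+Xiong, Wed-AM→Zhao, Wed-PM→Zhao, Thu-AM→Ito+Xiong, Thu-PM→Huang, Fri-AM→Ito, Fri-PM→Huang, Sat-AM→Ito.

4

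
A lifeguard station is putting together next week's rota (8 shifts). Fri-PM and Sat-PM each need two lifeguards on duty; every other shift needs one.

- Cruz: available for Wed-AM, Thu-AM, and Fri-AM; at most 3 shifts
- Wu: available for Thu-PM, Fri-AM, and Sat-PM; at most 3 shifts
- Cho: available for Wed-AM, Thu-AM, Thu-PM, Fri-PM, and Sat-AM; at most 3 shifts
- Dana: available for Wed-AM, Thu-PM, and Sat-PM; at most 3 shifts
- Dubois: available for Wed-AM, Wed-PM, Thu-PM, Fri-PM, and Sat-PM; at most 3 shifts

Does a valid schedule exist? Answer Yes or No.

Wed-PM can only be covered by Dubois, so that assignment is forced.
Fri-PM can only be covered by Cho and Dubois, so that assignment is forced.
Sat-AM can only be covered by Cho, so that assignment is forced.
One valid schedule: Wed-AM→Cruz, Wed-PM→Dubois, Thu-AM→Cruz, Thu-PM→Wu, Fri-AM→Cruz, Fri-PM→Cho+Dubois, Sat-AM→Cho, Sat-PM→Wu+Dana.
Loads: Cruz 3/3, Wu 2/3, Cho 2/3, Dana 1/3, Dubois 2/3 — all within limits.

Yes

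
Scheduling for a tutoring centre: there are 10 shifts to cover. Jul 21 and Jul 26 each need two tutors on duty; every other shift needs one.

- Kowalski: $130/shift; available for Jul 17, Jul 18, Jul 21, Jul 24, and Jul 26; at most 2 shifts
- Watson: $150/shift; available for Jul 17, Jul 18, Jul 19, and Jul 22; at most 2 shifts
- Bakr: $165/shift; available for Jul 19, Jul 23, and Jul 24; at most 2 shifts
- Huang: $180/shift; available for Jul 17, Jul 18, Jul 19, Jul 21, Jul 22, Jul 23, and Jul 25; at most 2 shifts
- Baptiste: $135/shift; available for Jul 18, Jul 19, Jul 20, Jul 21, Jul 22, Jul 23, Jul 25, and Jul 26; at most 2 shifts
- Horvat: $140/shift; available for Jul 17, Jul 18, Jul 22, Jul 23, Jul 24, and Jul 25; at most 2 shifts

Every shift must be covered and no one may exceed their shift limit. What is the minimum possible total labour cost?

$1800

Jul 20 can only be covered by Baptiste, so that assignment is forced.
Jul 26 can only be covered by Kowalski and Baptiste, so that assignment is forced.
Picking the cheapest available tutor for each shift independently would cost $1595, but that ignores the shift limits.
An optimal schedule: Jul 17→Watson, Jul 18→Horvat, Jul 19→Watson, Jul 20→Baptiste, Jul 21→Kowalski+Huang, Jul 22→Horvat, Jul 23→Bakr, Jul 24→Bakr, Jul 25→Huang, Jul 26→Kowalski+Baptiste.
Total: 150 + 140 + 150 + 135 + 130 + 180 + 140 + 165 + 165 + 180 + 130 + 135 = $1800.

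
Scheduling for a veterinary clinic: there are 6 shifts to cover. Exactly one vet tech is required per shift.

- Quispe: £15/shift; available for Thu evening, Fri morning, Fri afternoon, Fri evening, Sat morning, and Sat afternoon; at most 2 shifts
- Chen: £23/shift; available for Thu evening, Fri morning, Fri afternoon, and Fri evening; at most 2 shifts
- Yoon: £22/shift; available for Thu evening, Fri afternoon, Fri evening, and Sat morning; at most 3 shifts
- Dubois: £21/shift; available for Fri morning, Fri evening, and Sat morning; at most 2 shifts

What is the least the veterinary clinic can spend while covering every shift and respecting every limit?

Sat afternoon can only be covered by Quispe, so that assignment is forced.
Picking the cheapest available vet tech for each shift independently would cost £90, but that ignores the shift limits.
An optimal schedule: Thu evening→Quispe, Fri morning→Dubois, Fri afternoon→Yoon, Fri evening→Yoon, Sat morning→Dubois, Sat afternoon→Quispe.
Total: 15 + 21 + 22 + 22 + 21 + 15 = £116.

£116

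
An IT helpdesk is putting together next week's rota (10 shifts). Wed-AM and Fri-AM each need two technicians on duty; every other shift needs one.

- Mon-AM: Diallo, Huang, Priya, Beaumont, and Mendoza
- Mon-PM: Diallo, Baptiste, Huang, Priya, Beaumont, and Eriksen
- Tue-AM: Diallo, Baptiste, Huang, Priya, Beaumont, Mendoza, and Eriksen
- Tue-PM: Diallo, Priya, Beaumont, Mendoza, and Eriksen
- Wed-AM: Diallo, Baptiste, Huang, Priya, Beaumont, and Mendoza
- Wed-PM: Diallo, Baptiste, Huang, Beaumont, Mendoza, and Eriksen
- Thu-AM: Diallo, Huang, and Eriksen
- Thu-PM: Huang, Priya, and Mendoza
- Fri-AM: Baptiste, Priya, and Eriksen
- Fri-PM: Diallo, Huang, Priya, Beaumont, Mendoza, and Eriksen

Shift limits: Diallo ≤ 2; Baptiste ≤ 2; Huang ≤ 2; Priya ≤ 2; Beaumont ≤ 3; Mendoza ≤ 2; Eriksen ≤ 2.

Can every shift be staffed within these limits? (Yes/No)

Yes

One valid schedule: Mon-AM→Diallo, Mon-PM→Baptiste, Tue-AM→Beaumont, Tue-PM→Priya, Wed-AM→Beaumont+Mendoza, Wed-PM→Huang, Thu-AM→Diallo, Thu-PM→Huang, Fri-AM→Baptiste+Priya, Fri-PM→Beaumont.
Loads: Diallo 2/2, Baptiste 2/2, Huang 2/2, Priya 2/2, Beaumont 3/3, Mendoza 1/2, Eriksen 0/2 — all within limits.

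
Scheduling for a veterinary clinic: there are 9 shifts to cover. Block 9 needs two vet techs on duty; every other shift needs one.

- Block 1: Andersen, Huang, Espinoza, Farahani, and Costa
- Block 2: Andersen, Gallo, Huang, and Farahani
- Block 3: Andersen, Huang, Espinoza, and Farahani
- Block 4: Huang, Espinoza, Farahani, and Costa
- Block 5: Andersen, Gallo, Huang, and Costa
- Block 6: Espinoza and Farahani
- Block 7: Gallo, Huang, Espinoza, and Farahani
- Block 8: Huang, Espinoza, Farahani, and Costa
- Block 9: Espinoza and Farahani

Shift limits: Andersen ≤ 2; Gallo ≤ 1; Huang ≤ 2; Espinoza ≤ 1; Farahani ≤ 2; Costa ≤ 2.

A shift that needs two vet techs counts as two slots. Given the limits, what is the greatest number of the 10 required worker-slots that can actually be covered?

10

Total capacity across all vet techs is 2+1+2+1+2+2 = 10, and 10 slots are needed, so at most 10 can be filled.
An assignment achieving 10: Block 1→Costa, Block 2→Andersen, Block 3→Andersen, Block 4→Huang, Block 5→Gallo, Block 6→Farahani, Block 7→Huang, Block 8→Costa, Block 9→Espinoza+Farahani.
Loads: Andersen 2/2, Gallo 1/1, Huang 2/2, Espinoza 1/1, Farahani 2/2, Costa 2/2.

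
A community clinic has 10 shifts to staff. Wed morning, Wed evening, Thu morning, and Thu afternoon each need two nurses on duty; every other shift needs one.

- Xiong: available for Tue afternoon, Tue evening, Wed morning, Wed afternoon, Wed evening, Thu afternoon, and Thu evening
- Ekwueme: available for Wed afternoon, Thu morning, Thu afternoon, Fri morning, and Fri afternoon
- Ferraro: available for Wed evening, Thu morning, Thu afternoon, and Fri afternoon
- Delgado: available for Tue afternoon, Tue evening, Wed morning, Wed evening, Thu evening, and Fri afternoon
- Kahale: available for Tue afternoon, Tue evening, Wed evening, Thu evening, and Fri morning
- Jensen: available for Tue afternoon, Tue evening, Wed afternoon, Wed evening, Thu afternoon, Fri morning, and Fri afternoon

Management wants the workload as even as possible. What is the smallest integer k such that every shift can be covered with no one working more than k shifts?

With 6 nurses and 14 worker-slots to fill, someone must work at least ⌈14/6⌉ = 3 shifts, so k ≥ 3.
k = 3 works: Tue afternoon→Delgado, Tue evening→Delgado, Wed morning→Xiong+Delgado, Wed afternoon→Xiong, Wed evening→Ferraro+Kahale, Thu morning→Ekwueme+Ferraro, Thu afternoon→Ferraro+Jensen, Thu evening→Xiong, Fri morning→Ekwueme, Fri afternoon→Ekwueme.
Loads: Xiong 3, Ekwueme 3, Ferraro 3, Delgado 3, Kahale 1, Jensen 1 — all ≤ 3.

3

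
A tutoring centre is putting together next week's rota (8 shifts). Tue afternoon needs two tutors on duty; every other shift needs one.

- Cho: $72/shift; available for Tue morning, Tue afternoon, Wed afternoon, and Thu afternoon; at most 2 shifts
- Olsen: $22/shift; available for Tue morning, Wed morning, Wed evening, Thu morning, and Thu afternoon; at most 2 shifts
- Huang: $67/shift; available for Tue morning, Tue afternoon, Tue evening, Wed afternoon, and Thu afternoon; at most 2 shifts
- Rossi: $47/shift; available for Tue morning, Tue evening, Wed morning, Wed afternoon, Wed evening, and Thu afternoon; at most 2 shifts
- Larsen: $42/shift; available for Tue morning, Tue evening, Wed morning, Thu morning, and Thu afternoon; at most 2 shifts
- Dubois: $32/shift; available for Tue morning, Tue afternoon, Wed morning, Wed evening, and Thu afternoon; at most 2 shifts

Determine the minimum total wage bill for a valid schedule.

Picking the cheapest available tutor for each shift independently would cost $298, but that ignores the shift limits.
An optimal schedule: Tue morning→Larsen, Tue afternoon→Dubois+Huang, Tue evening→Larsen, Wed morning→Dubois, Wed afternoon→Rossi, Wed evening→Olsen, Thu morning→Olsen, Thu afternoon→Rossi.
Total: 42 + 32 + 67 + 42 + 32 + 47 + 22 + 22 + 47 = $353.

$353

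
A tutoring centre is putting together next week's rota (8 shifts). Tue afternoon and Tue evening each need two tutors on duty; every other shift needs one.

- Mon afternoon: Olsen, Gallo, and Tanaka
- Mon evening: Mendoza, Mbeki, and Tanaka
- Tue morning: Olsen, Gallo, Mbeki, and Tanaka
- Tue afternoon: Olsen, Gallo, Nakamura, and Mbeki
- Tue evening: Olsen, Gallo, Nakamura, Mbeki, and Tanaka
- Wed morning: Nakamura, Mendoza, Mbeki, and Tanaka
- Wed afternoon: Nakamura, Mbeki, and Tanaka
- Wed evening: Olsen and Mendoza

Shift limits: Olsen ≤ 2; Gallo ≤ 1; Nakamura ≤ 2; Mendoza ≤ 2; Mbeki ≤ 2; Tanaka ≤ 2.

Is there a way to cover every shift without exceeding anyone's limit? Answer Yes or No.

Yes

One valid schedule: Mon afternoon→Olsen, Mon evening→Mendoza, Tue morning→Gallo, Tue afternoon→Nakamura+Mbeki, Tue evening→Mbeki+Tanaka, Wed morning→Mendoza, Wed afternoon→Nakamura, Wed evening→Olsen.
Loads: Olsen 2/2, Gallo 1/1, Nakamura 2/2, Mendoza 2/2, Mbeki 2/2, Tanaka 1/2 — all within limits.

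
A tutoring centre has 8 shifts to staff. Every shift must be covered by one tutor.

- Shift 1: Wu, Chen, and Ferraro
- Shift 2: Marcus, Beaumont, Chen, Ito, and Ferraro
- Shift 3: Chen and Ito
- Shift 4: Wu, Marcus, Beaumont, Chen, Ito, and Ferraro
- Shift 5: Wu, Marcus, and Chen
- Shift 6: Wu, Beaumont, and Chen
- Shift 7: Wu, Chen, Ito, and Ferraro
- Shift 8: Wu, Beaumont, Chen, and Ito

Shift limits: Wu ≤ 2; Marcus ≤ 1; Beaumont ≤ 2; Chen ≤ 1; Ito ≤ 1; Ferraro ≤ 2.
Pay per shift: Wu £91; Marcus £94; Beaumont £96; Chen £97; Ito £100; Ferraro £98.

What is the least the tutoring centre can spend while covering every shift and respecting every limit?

Picking the cheapest available tutor for each shift independently would cost £737, but that ignores the shift limits.
An optimal schedule: Shift 1→Wu, Shift 2→Marcus, Shift 3→Chen, Shift 4→Ferraro, Shift 5→Wu, Shift 6→Beaumont, Shift 7→Ferraro, Shift 8→Beaumont.
Total: 91 + 94 + 97 + 98 + 91 + 96 + 98 + 96 = £761.

£761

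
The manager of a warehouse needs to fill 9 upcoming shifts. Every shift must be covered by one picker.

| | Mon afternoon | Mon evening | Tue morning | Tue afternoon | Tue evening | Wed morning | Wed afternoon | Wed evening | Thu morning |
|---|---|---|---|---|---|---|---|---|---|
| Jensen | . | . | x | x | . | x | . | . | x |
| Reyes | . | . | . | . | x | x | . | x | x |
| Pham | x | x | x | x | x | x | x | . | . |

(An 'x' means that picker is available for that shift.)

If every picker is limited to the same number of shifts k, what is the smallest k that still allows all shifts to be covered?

3

With 3 pickers and 9 worker-slots to fill, someone must work at least ⌈9/3⌉ = 3 shifts, so k ≥ 3.
k = 3 works: Mon afternoon→Pham, Mon evening→Pham, Tue morning→Jensen, Tue afternoon→Jensen, Tue evening→Reyes, Wed morning→Reyes, Wed afternoon→Pham, Wed evening→Reyes, Thu morning→Jensen.
Loads: Jensen 3, Reyes 3, Pham 3 — all ≤ 3.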